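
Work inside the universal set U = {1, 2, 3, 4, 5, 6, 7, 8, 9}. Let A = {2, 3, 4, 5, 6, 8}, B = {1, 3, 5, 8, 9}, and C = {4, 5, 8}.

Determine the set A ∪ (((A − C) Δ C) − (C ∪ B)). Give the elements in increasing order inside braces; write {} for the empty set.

A − C = {2, 3, 6}
(A − C) Δ C = {2, 3, 4, 5, 6, 8}
C ∪ B = {1, 3, 4, 5, 8, 9}
((A − C) Δ C) − (C ∪ B) = {2, 6}
A ∪ (((A − C) Δ C) − (C ∪ B)) = {2, 3, 4, 5, 6, 8}

{2, 3, 4, 5, 6, 8}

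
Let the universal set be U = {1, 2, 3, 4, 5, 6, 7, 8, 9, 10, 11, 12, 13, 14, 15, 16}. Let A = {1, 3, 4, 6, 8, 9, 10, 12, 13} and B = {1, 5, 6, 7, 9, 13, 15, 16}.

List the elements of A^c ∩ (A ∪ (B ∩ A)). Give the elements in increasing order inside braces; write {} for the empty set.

A^c = {2, 5, 7, 11, 14, 15, 16}
B ∩ A = {1, 6, 9, 13}
A ∪ (B ∩ A) = {1, 3, 4, 6, 8, 9, 10, 12, 13}
A^c ∩ (A ∪ (B ∩ A)) = {}

{}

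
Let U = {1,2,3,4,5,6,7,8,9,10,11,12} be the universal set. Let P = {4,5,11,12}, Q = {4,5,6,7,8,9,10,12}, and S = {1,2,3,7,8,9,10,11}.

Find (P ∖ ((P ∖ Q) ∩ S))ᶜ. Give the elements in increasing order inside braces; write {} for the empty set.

P ∖ Q = {11}
(P ∖ Q) ∩ S = {11}
P ∖ ((P ∖ Q) ∩ S) = {4,5,12}
(P ∖ ((P ∖ Q) ∩ S))ᶜ = {1,2,3,6,7,8,9,10,11}

{1,2,3,6,7,8,9,10,11}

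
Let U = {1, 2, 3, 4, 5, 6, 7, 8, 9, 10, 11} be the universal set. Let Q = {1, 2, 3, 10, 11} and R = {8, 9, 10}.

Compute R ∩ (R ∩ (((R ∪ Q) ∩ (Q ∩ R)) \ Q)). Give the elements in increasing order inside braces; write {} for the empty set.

R ∪ Q = {1, 2, 3, 8, 9, 10, 11}
Q ∩ R = {10}
(R ∪ Q) ∩ (Q ∩ R) = {10}
((R ∪ Q) ∩ (Q ∩ R)) \ Q = {}
R ∩ (((R ∪ Q) ∩ (Q ∩ R)) \ Q) = {}
R ∩ (R ∩ (((R ∪ Q) ∩ (Q ∩ R)) \ Q)) = {}

{}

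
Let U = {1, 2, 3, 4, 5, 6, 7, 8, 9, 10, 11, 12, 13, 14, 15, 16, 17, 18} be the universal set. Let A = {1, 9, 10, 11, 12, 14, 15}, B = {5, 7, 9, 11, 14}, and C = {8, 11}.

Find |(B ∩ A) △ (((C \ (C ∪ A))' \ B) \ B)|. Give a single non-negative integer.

16

B ∩ A = {9, 11, 14}
C ∪ A = {1, 8, 9, 10, 11, 12, 14, 15}
C \ (C ∪ A) = {}
(C \ (C ∪ A))' = {1, 2, 3, 4, 5, 6, 7, 8, 9, 10, 11, 12, 13, 14, 15, 16, 17, 18}
(C \ (C ∪ A))' \ B = {1, 2, 3, 4, 6, 8, 10, 12, 13, 15, 16, 17, 18}
((C \ (C ∪ A))' \ B) \ B = {1, 2, 3, 4, 6, 8, 10, 12, 13, 15, 16, 17, 18}
(B ∩ A) △ (((C \ (C ∪ A))' \ B) \ B) = {1, 2, 3, 4, 6, 8, 9, 10, 11, 12, 13, 14, 15, 16, 17, 18}
|(B ∩ A) △ (((C \ (C ∪ A))' \ B) \ B)| = 16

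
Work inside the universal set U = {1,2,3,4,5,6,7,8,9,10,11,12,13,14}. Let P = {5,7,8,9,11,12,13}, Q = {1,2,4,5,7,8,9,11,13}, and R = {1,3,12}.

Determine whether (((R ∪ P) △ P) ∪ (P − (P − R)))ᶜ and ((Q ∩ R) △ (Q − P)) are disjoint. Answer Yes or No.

R ∪ P = {1,3,5,7,8,9,11,12,13}
(R ∪ P) △ P = {1,3}
P − R = {5,7,8,9,11,13}
P − (P − R) = {12}
((R ∪ P) △ P) ∪ (P − (P − R)) = {1,3,12}
(((R ∪ P) △ P) ∪ (P − (P − R)))ᶜ = {2,4,5,6,7,8,9,10,11,13,14}
Q ∩ R = {1}
Q − P = {1,2,4}
(Q ∩ R) △ (Q − P) = {2,4}
2 lies in both, so they are not disjoint.

No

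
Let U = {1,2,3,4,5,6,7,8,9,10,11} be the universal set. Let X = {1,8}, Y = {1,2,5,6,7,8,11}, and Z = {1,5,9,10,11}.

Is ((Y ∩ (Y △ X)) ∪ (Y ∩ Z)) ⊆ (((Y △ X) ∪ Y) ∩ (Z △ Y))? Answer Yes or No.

No

Y △ X = {2,5,6,7,11}
Y ∩ (Y △ X) = {2,5,6,7,11}
Y ∩ Z = {1,5,11}
(Y ∩ (Y △ X)) ∪ (Y ∩ Z) = {1,2,5,6,7,11}
(Y △ X) ∪ Y = {1,2,5,6,7,8,11}
Z △ Y = {2,6,7,8,9,10}
((Y △ X) ∪ Y) ∩ (Z △ Y) = {2,6,7,8}
1 ∈ (Y ∩ (Y △ X)) ∪ (Y ∩ Z) but 1 ∉ ((Y △ X) ∪ Y) ∩ (Z △ Y), so the inclusion fails.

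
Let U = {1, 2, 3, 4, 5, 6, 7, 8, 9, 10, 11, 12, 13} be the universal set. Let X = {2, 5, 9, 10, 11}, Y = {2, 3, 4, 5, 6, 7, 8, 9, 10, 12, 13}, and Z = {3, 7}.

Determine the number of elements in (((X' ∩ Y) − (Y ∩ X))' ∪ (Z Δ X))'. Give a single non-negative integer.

X' = {1, 3, 4, 6, 7, 8, 12, 13}
X' ∩ Y = {3, 4, 6, 7, 8, 12, 13}
Y ∩ X = {2, 5, 9, 10}
(X' ∩ Y) − (Y ∩ X) = {3, 4, 6, 7, 8, 12, 13}
((X' ∩ Y) − (Y ∩ X))' = {1, 2, 5, 9, 10, 11}
Z Δ X = {2, 3, 5, 7, 9, 10, 11}
((X' ∩ Y) − (Y ∩ X))' ∪ (Z Δ X) = {1, 2, 3, 5, 7, 9, 10, 11}
(((X' ∩ Y) − (Y ∩ X))' ∪ (Z Δ X))' = {4, 6, 8, 12, 13}
|(((X' ∩ Y) − (Y ∩ X))' ∪ (Z Δ X))'| = 5

5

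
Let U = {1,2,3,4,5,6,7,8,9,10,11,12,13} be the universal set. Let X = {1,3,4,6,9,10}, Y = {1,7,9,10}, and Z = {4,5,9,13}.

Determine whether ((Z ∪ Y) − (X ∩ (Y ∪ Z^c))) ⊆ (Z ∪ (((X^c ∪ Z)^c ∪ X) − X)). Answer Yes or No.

Z ∪ Y = {1,4,5,7,9,10,13}
Z^c = {1,2,3,6,7,8,10,11,12}
Y ∪ Z^c = {1,2,3,6,7,8,9,10,11,12}
X ∩ (Y ∪ Z^c) = {1,3,6,9,10}
(Z ∪ Y) − (X ∩ (Y ∪ Z^c)) = {4,5,7,13}
X^c = {2,5,7,8,11,12,13}
X^c ∪ Z = {2,4,5,7,8,9,11,12,13}
(X^c ∪ Z)^c = {1,3,6,10}
(X^c ∪ Z)^c ∪ X = {1,3,4,6,9,10}
((X^c ∪ Z)^c ∪ X) − X = {}
Z ∪ (((X^c ∪ Z)^c ∪ X) − X) = {4,5,9,13}
7 ∈ (Z ∪ Y) − (X ∩ (Y ∪ Z^c)) but 7 ∉ Z ∪ (((X^c ∪ Z)^c ∪ X) − X), so the inclusion fails.

No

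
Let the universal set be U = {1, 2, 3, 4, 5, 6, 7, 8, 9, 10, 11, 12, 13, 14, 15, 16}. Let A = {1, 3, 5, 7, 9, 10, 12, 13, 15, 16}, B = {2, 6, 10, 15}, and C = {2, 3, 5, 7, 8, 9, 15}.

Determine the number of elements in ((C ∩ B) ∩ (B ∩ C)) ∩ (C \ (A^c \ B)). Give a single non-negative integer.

2

C ∩ B = {2, 15}
B ∩ C = {2, 15}
(C ∩ B) ∩ (B ∩ C) = {2, 15}
A^c = {2, 4, 6, 8, 11, 14}
A^c \ B = {4, 8, 11, 14}
C \ (A^c \ B) = {2, 3, 5, 7, 9, 15}
((C ∩ B) ∩ (B ∩ C)) ∩ (C \ (A^c \ B)) = {2, 15}
|((C ∩ B) ∩ (B ∩ C)) ∩ (C \ (A^c \ B))| = 2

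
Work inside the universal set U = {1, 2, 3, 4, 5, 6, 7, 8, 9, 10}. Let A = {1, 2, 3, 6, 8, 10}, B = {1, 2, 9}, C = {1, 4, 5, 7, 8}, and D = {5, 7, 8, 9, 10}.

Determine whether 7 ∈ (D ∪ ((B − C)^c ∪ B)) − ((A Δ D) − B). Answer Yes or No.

7 ∉ B and 7 ∈ C, so 7 ∉ B − C
7 ∈ (B − C)^c since 7 ∉ (B − C)
7 ∈ (B − C)^c and 7 ∉ B, so 7 ∈ (B − C)^c ∪ B
7 ∈ D and 7 ∈ ((B − C)^c ∪ B), so 7 ∈ D ∪ ((B − C)^c ∪ B)
7 ∉ A and 7 ∈ D, so 7 ∈ A Δ D
7 ∈ (A Δ D) and 7 ∉ B, so 7 ∈ (A Δ D) − B
7 ∈ (D ∪ ((B − C)^c ∪ B)) and 7 ∈ ((A Δ D) − B), so 7 ∉ (D ∪ ((B − C)^c ∪ B)) − ((A Δ D) − B)

No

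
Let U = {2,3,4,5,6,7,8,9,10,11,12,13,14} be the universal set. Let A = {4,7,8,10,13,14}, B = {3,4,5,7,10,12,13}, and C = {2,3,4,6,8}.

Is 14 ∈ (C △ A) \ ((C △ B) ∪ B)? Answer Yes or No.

14 ∉ C and 14 ∈ A, so 14 ∈ C △ A
14 ∉ C and 14 ∉ B, so 14 ∉ C △ B
14 ∉ (C △ B) and 14 ∉ B, so 14 ∉ (C △ B) ∪ B
14 ∈ (C △ A) and 14 ∉ ((C △ B) ∪ B), so 14 ∈ (C △ A) \ ((C △ B) ∪ B)

Yes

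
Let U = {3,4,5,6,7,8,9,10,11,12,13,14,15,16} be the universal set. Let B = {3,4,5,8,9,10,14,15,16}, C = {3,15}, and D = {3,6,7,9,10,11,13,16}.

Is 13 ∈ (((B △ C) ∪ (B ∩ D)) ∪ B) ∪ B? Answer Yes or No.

13 ∉ B and 13 ∉ C, so 13 ∉ B △ C
13 ∉ B and 13 ∈ D, so 13 ∉ B ∩ D
13 ∉ (B △ C) and 13 ∉ (B ∩ D), so 13 ∉ (B △ C) ∪ (B ∩ D)
13 ∉ ((B △ C) ∪ (B ∩ D)) and 13 ∉ B, so 13 ∉ ((B △ C) ∪ (B ∩ D)) ∪ B
13 ∉ (((B △ C) ∪ (B ∩ D)) ∪ B) and 13 ∉ B, so 13 ∉ (((B △ C) ∪ (B ∩ D)) ∪ B) ∪ B

No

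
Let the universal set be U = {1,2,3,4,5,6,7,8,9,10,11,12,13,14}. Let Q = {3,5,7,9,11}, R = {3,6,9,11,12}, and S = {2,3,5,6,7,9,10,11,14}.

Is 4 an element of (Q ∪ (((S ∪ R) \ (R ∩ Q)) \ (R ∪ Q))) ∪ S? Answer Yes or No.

4 ∉ S and 4 ∉ R, so 4 ∉ S ∪ R
4 ∉ R and 4 ∉ Q, so 4 ∉ R ∩ Q
4 ∉ (S ∪ R) and 4 ∉ (R ∩ Q), so 4 ∉ (S ∪ R) \ (R ∩ Q)
4 ∉ R and 4 ∉ Q, so 4 ∉ R ∪ Q
4 ∉ ((S ∪ R) \ (R ∩ Q)) and 4 ∉ (R ∪ Q), so 4 ∉ ((S ∪ R) \ (R ∩ Q)) \ (R ∪ Q)
4 ∉ Q and 4 ∉ (((S ∪ R) \ (R ∩ Q)) \ (R ∪ Q)), so 4 ∉ Q ∪ (((S ∪ R) \ (R ∩ Q)) \ (R ∪ Q))
4 ∉ (Q ∪ (((S ∪ R) \ (R ∩ Q)) \ (R ∪ Q))) and 4 ∉ S, so 4 ∉ (Q ∪ (((S ∪ R) \ (R ∩ Q)) \ (R ∪ Q))) ∪ S

No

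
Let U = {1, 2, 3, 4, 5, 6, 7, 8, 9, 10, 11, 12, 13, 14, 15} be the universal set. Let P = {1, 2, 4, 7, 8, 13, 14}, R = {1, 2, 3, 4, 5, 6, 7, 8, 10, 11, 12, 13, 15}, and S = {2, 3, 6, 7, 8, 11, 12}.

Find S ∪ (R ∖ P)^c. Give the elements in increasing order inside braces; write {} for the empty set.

R ∖ P = {3, 5, 6, 10, 11, 12, 15}
(R ∖ P)^c = {1, 2, 4, 7, 8, 9, 13, 14}
S ∪ (R ∖ P)^c = {1, 2, 3, 4, 6, 7, 8, 9, 11, 12, 13, 14}

{1, 2, 3, 4, 6, 7, 8, 9, 11, 12, 13, 14}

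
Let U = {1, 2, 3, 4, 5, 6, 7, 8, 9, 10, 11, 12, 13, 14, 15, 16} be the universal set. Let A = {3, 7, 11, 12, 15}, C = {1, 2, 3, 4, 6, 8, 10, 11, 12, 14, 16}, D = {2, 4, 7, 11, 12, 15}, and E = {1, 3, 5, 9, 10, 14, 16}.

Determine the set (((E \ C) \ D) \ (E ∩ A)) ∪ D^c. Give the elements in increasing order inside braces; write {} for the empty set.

{1, 3, 5, 6, 8, 9, 10, 13, 14, 16}

E \ C = {5, 9}
(E \ C) \ D = {5, 9}
E ∩ A = {3}
((E \ C) \ D) \ (E ∩ A) = {5, 9}
D^c = {1, 3, 5, 6, 8, 9, 10, 13, 14, 16}
(((E \ C) \ D) \ (E ∩ A)) ∪ D^c = {1, 3, 5, 6, 8, 9, 10, 13, 14, 16}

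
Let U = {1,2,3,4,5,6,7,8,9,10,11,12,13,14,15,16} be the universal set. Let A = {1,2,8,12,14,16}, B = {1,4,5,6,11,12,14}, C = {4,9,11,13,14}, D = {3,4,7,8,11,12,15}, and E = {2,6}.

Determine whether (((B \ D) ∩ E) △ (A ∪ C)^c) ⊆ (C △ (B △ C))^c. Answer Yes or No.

B \ D = {1,5,6,14}
(B \ D) ∩ E = {6}
A ∪ C = {1,2,4,8,9,11,12,13,14,16}
(A ∪ C)^c = {3,5,6,7,10,15}
((B \ D) ∩ E) △ (A ∪ C)^c = {3,5,7,10,15}
B △ C = {1,5,6,9,12,13}
C △ (B △ C) = {1,4,5,6,11,12,14}
(C △ (B △ C))^c = {2,3,7,8,9,10,13,15,16}
5 ∈ ((B \ D) ∩ E) △ (A ∪ C)^c but 5 ∉ (C △ (B △ C))^c, so the inclusion fails.

No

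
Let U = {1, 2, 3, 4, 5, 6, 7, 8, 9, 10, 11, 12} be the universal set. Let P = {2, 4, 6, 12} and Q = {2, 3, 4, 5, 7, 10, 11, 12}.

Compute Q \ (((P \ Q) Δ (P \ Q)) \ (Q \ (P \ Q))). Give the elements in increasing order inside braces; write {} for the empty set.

P \ Q = {6}
(P \ Q) Δ (P \ Q) = {}
Q \ (P \ Q) = {2, 3, 4, 5, 7, 10, 11, 12}
((P \ Q) Δ (P \ Q)) \ (Q \ (P \ Q)) = {}
Q \ (((P \ Q) Δ (P \ Q)) \ (Q \ (P \ Q))) = {2, 3, 4, 5, 7, 10, 11, 12}

{2, 3, 4, 5, 7, 10, 11, 12}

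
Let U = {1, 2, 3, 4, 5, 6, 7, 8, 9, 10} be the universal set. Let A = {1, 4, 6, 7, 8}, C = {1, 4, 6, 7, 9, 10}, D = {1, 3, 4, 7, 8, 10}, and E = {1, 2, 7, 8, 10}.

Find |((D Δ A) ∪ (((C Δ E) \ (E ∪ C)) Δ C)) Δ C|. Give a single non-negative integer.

D Δ A = {3, 6, 10}
C Δ E = {2, 4, 6, 8, 9}
E ∪ C = {1, 2, 4, 6, 7, 8, 9, 10}
(C Δ E) \ (E ∪ C) = {}
((C Δ E) \ (E ∪ C)) Δ C = {1, 4, 6, 7, 9, 10}
(D Δ A) ∪ (((C Δ E) \ (E ∪ C)) Δ C) = {1, 3, 4, 6, 7, 9, 10}
((D Δ A) ∪ (((C Δ E) \ (E ∪ C)) Δ C)) Δ C = {3}
|((D Δ A) ∪ (((C Δ E) \ (E ∪ C)) Δ C)) Δ C| = 1

1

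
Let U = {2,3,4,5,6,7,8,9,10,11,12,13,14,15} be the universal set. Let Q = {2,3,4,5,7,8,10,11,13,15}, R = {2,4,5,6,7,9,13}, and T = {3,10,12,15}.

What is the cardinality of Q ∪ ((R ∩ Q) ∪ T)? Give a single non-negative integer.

11

R ∩ Q = {2,4,5,7,13}
(R ∩ Q) ∪ T = {2,3,4,5,7,10,12,13,15}
Q ∪ ((R ∩ Q) ∪ T) = {2,3,4,5,7,8,10,11,12,13,15}
|Q ∪ ((R ∩ Q) ∪ T)| = 11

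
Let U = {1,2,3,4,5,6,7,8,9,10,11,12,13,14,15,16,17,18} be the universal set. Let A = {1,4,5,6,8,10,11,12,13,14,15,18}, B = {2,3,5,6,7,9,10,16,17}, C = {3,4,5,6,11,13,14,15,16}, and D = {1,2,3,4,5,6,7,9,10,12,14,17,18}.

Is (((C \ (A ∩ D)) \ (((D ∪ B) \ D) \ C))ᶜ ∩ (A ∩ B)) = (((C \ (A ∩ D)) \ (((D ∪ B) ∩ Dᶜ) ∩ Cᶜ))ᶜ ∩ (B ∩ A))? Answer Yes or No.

Yes

A ∩ D = {1,4,5,6,10,12,14,18}
C \ (A ∩ D) = {3,11,13,15,16}
D ∪ B = {1,2,3,4,5,6,7,9,10,12,14,16,17,18}
(D ∪ B) \ D = {16}
((D ∪ B) \ D) \ C = {}
(C \ (A ∩ D)) \ (((D ∪ B) \ D) \ C) = {3,11,13,15,16}
((C \ (A ∩ D)) \ (((D ∪ B) \ D) \ C))ᶜ = {1,2,4,5,6,7,8,9,10,12,14,17,18}
A ∩ B = {5,6,10}
((C \ (A ∩ D)) \ (((D ∪ B) \ D) \ C))ᶜ ∩ (A ∩ B) = {5,6,10}
Dᶜ = {8,11,13,15,16}
(D ∪ B) ∩ Dᶜ = {16}
Cᶜ = {1,2,7,8,9,10,12,17,18}
((D ∪ B) ∩ Dᶜ) ∩ Cᶜ = {}
(C \ (A ∩ D)) \ (((D ∪ B) ∩ Dᶜ) ∩ Cᶜ) = {3,11,13,15,16}
((C \ (A ∩ D)) \ (((D ∪ B) ∩ Dᶜ) ∩ Cᶜ))ᶜ = {1,2,4,5,6,7,8,9,10,12,14,17,18}
B ∩ A = {5,6,10}
((C \ (A ∩ D)) \ (((D ∪ B) ∩ Dᶜ) ∩ Cᶜ))ᶜ ∩ (B ∩ A) = {5,6,10}
Both equal {5,6,10}, so ((C \ (A ∩ D)) \ (((D ∪ B) \ D) \ C))ᶜ ∩ (A ∩ B) = ((C \ (A ∩ D)) \ (((D ∪ B) ∩ Dᶜ) ∩ Cᶜ))ᶜ ∩ (B ∩ A).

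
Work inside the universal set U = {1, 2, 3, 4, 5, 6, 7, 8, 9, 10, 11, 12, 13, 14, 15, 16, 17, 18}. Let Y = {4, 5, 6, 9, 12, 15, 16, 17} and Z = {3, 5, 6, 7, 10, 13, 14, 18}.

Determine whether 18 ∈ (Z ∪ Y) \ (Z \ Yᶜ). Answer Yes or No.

18 ∈ Z and 18 ∉ Y, so 18 ∈ Z ∪ Y
18 ∉ Y, so 18 ∈ Yᶜ
18 ∈ Z and 18 ∈ Yᶜ, so 18 ∉ Z \ Yᶜ
18 ∈ (Z ∪ Y) and 18 ∉ (Z \ Yᶜ), so 18 ∈ (Z ∪ Y) \ (Z \ Yᶜ)

Yes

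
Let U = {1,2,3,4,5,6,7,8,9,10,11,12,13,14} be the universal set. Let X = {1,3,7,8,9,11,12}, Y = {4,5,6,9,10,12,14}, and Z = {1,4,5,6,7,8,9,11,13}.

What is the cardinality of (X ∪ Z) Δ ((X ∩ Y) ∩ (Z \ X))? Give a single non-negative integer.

11

X ∪ Z = {1,3,4,5,6,7,8,9,11,12,13}
X ∩ Y = {9,12}
Z \ X = {4,5,6,13}
(X ∩ Y) ∩ (Z \ X) = {}
(X ∪ Z) Δ ((X ∩ Y) ∩ (Z \ X)) = {1,3,4,5,6,7,8,9,11,12,13}
|(X ∪ Z) Δ ((X ∩ Y) ∩ (Z \ X))| = 11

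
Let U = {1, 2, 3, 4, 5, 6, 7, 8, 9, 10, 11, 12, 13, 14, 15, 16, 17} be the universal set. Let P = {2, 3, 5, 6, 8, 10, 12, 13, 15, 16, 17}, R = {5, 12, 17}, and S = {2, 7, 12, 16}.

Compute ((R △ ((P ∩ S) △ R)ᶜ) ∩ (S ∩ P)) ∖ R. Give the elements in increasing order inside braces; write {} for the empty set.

{}

P ∩ S = {2, 12, 16}
(P ∩ S) △ R = {2, 5, 16, 17}
((P ∩ S) △ R)ᶜ = {1, 3, 4, 6, 7, 8, 9, 10, 11, 12, 13, 14, 15}
R △ ((P ∩ S) △ R)ᶜ = {1, 3, 4, 5, 6, 7, 8, 9, 10, 11, 13, 14, 15, 17}
S ∩ P = {2, 12, 16}
(R △ ((P ∩ S) △ R)ᶜ) ∩ (S ∩ P) = {}
((R △ ((P ∩ S) △ R)ᶜ) ∩ (S ∩ P)) ∖ R = {}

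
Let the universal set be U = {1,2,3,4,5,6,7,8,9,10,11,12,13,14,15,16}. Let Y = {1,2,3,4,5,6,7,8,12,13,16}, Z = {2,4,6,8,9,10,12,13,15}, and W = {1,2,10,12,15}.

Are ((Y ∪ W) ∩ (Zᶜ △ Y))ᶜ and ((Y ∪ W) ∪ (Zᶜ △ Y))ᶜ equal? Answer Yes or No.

No

Y ∪ W = {1,2,3,4,5,6,7,8,10,12,13,15,16}
Zᶜ = {1,3,5,7,11,14,16}
Zᶜ △ Y = {2,4,6,8,11,12,13,14}
(Y ∪ W) ∩ (Zᶜ △ Y) = {2,4,6,8,12,13}
((Y ∪ W) ∩ (Zᶜ △ Y))ᶜ = {1,3,5,7,9,10,11,14,15,16}
(Y ∪ W) ∪ (Zᶜ △ Y) = {1,2,3,4,5,6,7,8,10,11,12,13,14,15,16}
((Y ∪ W) ∪ (Zᶜ △ Y))ᶜ = {9}
1 ∈ ((Y ∪ W) ∩ (Zᶜ △ Y))ᶜ but 1 ∉ ((Y ∪ W) ∪ (Zᶜ △ Y))ᶜ, so they differ.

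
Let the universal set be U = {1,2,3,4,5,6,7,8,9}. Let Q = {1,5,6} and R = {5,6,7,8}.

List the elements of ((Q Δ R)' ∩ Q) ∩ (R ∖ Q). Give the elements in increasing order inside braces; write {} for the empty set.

{}

Q Δ R = {1,7,8}
(Q Δ R)' = {2,3,4,5,6,9}
(Q Δ R)' ∩ Q = {5,6}
R ∖ Q = {7,8}
((Q Δ R)' ∩ Q) ∩ (R ∖ Q) = {}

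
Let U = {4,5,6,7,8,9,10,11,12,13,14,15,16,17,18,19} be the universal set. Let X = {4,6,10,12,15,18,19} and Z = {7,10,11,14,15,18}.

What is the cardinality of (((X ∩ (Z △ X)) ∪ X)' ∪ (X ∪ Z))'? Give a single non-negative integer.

0

Z △ X = {4,6,7,11,12,14,19}
X ∩ (Z △ X) = {4,6,12,19}
(X ∩ (Z △ X)) ∪ X = {4,6,10,12,15,18,19}
((X ∩ (Z △ X)) ∪ X)' = {5,7,8,9,11,13,14,16,17}
X ∪ Z = {4,6,7,10,11,12,14,15,18,19}
((X ∩ (Z △ X)) ∪ X)' ∪ (X ∪ Z) = {4,5,6,7,8,9,10,11,12,13,14,15,16,17,18,19}
(((X ∩ (Z △ X)) ∪ X)' ∪ (X ∪ Z))' = {}
|(((X ∩ (Z △ X)) ∪ X)' ∪ (X ∪ Z))'| = 0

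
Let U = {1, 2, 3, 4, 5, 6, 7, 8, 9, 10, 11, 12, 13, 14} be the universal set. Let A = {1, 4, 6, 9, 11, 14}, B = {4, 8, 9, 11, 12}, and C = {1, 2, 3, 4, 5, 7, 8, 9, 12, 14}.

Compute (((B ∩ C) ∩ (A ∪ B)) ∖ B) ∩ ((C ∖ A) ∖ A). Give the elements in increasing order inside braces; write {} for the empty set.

B ∩ C = {4, 8, 9, 12}
A ∪ B = {1, 4, 6, 8, 9, 11, 12, 14}
(B ∩ C) ∩ (A ∪ B) = {4, 8, 9, 12}
((B ∩ C) ∩ (A ∪ B)) ∖ B = {}
C ∖ A = {2, 3, 5, 7, 8, 12}
(C ∖ A) ∖ A = {2, 3, 5, 7, 8, 12}
(((B ∩ C) ∩ (A ∪ B)) ∖ B) ∩ ((C ∖ A) ∖ A) = {}

{}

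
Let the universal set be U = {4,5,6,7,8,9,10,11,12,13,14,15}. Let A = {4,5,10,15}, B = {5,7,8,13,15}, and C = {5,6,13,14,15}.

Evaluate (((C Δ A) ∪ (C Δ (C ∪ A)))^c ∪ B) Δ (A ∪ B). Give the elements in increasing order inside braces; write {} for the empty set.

{4,9,10,11,12}

C Δ A = {4,6,10,13,14}
C ∪ A = {4,5,6,10,13,14,15}
C Δ (C ∪ A) = {4,10}
(C Δ A) ∪ (C Δ (C ∪ A)) = {4,6,10,13,14}
((C Δ A) ∪ (C Δ (C ∪ A)))^c = {5,7,8,9,11,12,15}
((C Δ A) ∪ (C Δ (C ∪ A)))^c ∪ B = {5,7,8,9,11,12,13,15}
A ∪ B = {4,5,7,8,10,13,15}
(((C Δ A) ∪ (C Δ (C ∪ A)))^c ∪ B) Δ (A ∪ B) = {4,9,10,11,12}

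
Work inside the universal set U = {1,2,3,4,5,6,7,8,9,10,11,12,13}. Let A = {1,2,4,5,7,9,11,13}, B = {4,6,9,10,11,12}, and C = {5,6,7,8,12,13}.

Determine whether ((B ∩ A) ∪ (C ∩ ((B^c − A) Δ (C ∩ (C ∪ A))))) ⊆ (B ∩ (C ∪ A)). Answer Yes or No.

B ∩ A = {4,9,11}
B^c = {1,2,3,5,7,8,13}
B^c − A = {3,8}
C ∪ A = {1,2,4,5,6,7,8,9,11,12,13}
C ∩ (C ∪ A) = {5,6,7,8,12,13}
(B^c − A) Δ (C ∩ (C ∪ A)) = {3,5,6,7,12,13}
C ∩ ((B^c − A) Δ (C ∩ (C ∪ A))) = {5,6,7,12,13}
(B ∩ A) ∪ (C ∩ ((B^c − A) Δ (C ∩ (C ∪ A)))) = {4,5,6,7,9,11,12,13}
B ∩ (C ∪ A) = {4,6,9,11,12}
5 ∈ (B ∩ A) ∪ (C ∩ ((B^c − A) Δ (C ∩ (C ∪ A)))) but 5 ∉ B ∩ (C ∪ A), so the inclusion fails.

No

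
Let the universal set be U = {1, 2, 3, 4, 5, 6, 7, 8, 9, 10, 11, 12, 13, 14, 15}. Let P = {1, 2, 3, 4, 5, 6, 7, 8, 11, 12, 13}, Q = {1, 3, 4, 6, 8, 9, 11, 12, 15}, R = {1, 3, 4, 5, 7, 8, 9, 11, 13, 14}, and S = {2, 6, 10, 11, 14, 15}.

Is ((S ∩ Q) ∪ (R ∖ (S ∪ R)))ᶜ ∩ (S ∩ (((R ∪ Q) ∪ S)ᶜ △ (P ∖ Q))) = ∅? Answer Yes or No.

S ∩ Q = {6, 11, 15}
S ∪ R = {1, 2, 3, 4, 5, 6, 7, 8, 9, 10, 11, 13, 14, 15}
R ∖ (S ∪ R) = {}
(S ∩ Q) ∪ (R ∖ (S ∪ R)) = {6, 11, 15}
((S ∩ Q) ∪ (R ∖ (S ∪ R)))ᶜ = {1, 2, 3, 4, 5, 7, 8, 9, 10, 12, 13, 14}
R ∪ Q = {1, 3, 4, 5, 6, 7, 8, 9, 11, 12, 13, 14, 15}
(R ∪ Q) ∪ S = {1, 2, 3, 4, 5, 6, 7, 8, 9, 10, 11, 12, 13, 14, 15}
((R ∪ Q) ∪ S)ᶜ = {}
P ∖ Q = {2, 5, 7, 13}
((R ∪ Q) ∪ S)ᶜ △ (P ∖ Q) = {2, 5, 7, 13}
S ∩ (((R ∪ Q) ∪ S)ᶜ △ (P ∖ Q)) = {2}
2 lies in both, so they are not disjoint.

No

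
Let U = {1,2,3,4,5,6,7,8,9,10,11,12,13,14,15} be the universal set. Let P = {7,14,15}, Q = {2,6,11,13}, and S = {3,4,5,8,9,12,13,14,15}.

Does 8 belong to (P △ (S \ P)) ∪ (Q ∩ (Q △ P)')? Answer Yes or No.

8 ∈ S and 8 ∉ P, so 8 ∈ S \ P
8 ∉ P and 8 ∈ (S \ P), so 8 ∈ P △ (S \ P)
8 ∉ Q and 8 ∉ P, so 8 ∉ Q △ P
8 ∈ (Q △ P)' since 8 ∉ (Q △ P)
8 ∉ Q and 8 ∈ (Q △ P)', so 8 ∉ Q ∩ (Q △ P)'
8 ∈ (P △ (S \ P)) and 8 ∉ (Q ∩ (Q △ P)'), so 8 ∈ (P △ (S \ P)) ∪ (Q ∩ (Q △ P)')

Yes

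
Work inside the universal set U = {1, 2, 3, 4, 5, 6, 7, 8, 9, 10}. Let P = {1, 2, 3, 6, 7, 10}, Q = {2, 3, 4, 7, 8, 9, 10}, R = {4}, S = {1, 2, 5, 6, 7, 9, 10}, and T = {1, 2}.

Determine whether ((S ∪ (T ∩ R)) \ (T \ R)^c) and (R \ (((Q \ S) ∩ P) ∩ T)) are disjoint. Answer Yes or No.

T ∩ R = {}
S ∪ (T ∩ R) = {1, 2, 5, 6, 7, 9, 10}
T \ R = {1, 2}
(T \ R)^c = {3, 4, 5, 6, 7, 8, 9, 10}
(S ∪ (T ∩ R)) \ (T \ R)^c = {1, 2}
Q \ S = {3, 4, 8}
(Q \ S) ∩ P = {3}
((Q \ S) ∩ P) ∩ T = {}
R \ (((Q \ S) ∩ P) ∩ T) = {4}
{1, 2} and {4} share no elements.

Yes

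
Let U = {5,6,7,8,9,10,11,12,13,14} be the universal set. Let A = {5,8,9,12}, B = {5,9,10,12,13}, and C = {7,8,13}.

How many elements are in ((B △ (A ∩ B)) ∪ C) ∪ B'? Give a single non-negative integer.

A ∩ B = {5,9,12}
B △ (A ∩ B) = {10,13}
(B △ (A ∩ B)) ∪ C = {7,8,10,13}
B' = {6,7,8,11,14}
((B △ (A ∩ B)) ∪ C) ∪ B' = {6,7,8,10,11,13,14}
|((B △ (A ∩ B)) ∪ C) ∪ B'| = 7

7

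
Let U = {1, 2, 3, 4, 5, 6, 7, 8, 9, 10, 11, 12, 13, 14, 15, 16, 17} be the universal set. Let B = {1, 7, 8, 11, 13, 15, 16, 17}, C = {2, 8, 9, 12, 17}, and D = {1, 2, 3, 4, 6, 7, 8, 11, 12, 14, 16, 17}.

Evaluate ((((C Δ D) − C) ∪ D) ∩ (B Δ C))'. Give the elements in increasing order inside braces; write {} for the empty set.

C Δ D = {1, 3, 4, 6, 7, 9, 11, 14, 16}
(C Δ D) − C = {1, 3, 4, 6, 7, 11, 14, 16}
((C Δ D) − C) ∪ D = {1, 2, 3, 4, 6, 7, 8, 11, 12, 14, 16, 17}
B Δ C = {1, 2, 7, 9, 11, 12, 13, 15, 16}
(((C Δ D) − C) ∪ D) ∩ (B Δ C) = {1, 2, 7, 11, 12, 16}
((((C Δ D) − C) ∪ D) ∩ (B Δ C))' = {3, 4, 5, 6, 8, 9, 10, 13, 14, 15, 17}

{3, 4, 5, 6, 8, 9, 10, 13, 14, 15, 17}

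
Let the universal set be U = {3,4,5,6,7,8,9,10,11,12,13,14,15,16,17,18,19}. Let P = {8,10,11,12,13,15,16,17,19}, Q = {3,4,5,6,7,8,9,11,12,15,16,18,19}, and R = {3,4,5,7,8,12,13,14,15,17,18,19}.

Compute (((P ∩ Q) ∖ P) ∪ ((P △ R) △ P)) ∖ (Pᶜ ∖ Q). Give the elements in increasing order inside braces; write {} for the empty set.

{3,4,5,7,8,12,13,15,17,18,19}

P ∩ Q = {8,11,12,15,16,19}
(P ∩ Q) ∖ P = {}
P △ R = {3,4,5,7,10,11,14,16,18}
(P △ R) △ P = {3,4,5,7,8,12,13,14,15,17,18,19}
((P ∩ Q) ∖ P) ∪ ((P △ R) △ P) = {3,4,5,7,8,12,13,14,15,17,18,19}
Pᶜ = {3,4,5,6,7,9,14,18}
Pᶜ ∖ Q = {14}
(((P ∩ Q) ∖ P) ∪ ((P △ R) △ P)) ∖ (Pᶜ ∖ Q) = {3,4,5,7,8,12,13,15,17,18,19}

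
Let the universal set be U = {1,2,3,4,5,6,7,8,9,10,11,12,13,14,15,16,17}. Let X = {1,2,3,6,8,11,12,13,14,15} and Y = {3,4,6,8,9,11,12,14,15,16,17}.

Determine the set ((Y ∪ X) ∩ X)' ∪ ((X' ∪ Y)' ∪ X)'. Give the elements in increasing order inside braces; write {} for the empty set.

{4,5,7,9,10,16,17}

Y ∪ X = {1,2,3,4,6,8,9,11,12,13,14,15,16,17}
(Y ∪ X) ∩ X = {1,2,3,6,8,11,12,13,14,15}
((Y ∪ X) ∩ X)' = {4,5,7,9,10,16,17}
X' = {4,5,7,9,10,16,17}
X' ∪ Y = {3,4,5,6,7,8,9,10,11,12,14,15,16,17}
(X' ∪ Y)' = {1,2,13}
(X' ∪ Y)' ∪ X = {1,2,3,6,8,11,12,13,14,15}
((X' ∪ Y)' ∪ X)' = {4,5,7,9,10,16,17}
((Y ∪ X) ∩ X)' ∪ ((X' ∪ Y)' ∪ X)' = {4,5,7,9,10,16,17}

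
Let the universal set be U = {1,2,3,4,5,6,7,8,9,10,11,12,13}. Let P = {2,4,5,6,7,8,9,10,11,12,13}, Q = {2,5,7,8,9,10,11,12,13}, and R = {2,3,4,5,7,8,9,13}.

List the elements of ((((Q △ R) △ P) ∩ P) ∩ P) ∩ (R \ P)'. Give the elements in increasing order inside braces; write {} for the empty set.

{2,5,6,7,8,9,13}

Q △ R = {3,4,10,11,12}
(Q △ R) △ P = {2,3,5,6,7,8,9,13}
((Q △ R) △ P) ∩ P = {2,5,6,7,8,9,13}
(((Q △ R) △ P) ∩ P) ∩ P = {2,5,6,7,8,9,13}
R \ P = {3}
(R \ P)' = {1,2,4,5,6,7,8,9,10,11,12,13}
((((Q △ R) △ P) ∩ P) ∩ P) ∩ (R \ P)' = {2,5,6,7,8,9,13}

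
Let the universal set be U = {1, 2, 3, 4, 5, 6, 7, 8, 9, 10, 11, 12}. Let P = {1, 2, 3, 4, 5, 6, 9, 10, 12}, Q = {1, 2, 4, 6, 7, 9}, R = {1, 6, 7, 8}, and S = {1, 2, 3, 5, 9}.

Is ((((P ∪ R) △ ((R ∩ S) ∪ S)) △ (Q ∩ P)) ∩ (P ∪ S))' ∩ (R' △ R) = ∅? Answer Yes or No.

No

P ∪ R = {1, 2, 3, 4, 5, 6, 7, 8, 9, 10, 12}
R ∩ S = {1}
(R ∩ S) ∪ S = {1, 2, 3, 5, 9}
(P ∪ R) △ ((R ∩ S) ∪ S) = {4, 6, 7, 8, 10, 12}
Q ∩ P = {1, 2, 4, 6, 9}
((P ∪ R) △ ((R ∩ S) ∪ S)) △ (Q ∩ P) = {1, 2, 7, 8, 9, 10, 12}
P ∪ S = {1, 2, 3, 4, 5, 6, 9, 10, 12}
(((P ∪ R) △ ((R ∩ S) ∪ S)) △ (Q ∩ P)) ∩ (P ∪ S) = {1, 2, 9, 10, 12}
((((P ∪ R) △ ((R ∩ S) ∪ S)) △ (Q ∩ P)) ∩ (P ∪ S))' = {3, 4, 5, 6, 7, 8, 11}
R' = {2, 3, 4, 5, 9, 10, 11, 12}
R' △ R = {1, 2, 3, 4, 5, 6, 7, 8, 9, 10, 11, 12}
3 lies in both, so they are not disjoint.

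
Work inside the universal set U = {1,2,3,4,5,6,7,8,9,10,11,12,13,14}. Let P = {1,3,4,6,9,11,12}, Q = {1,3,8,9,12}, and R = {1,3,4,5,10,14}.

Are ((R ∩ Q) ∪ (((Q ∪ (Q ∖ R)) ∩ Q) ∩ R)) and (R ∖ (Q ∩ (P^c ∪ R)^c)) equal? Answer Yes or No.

No

R ∩ Q = {1,3}
Q ∖ R = {8,9,12}
Q ∪ (Q ∖ R) = {1,3,8,9,12}
(Q ∪ (Q ∖ R)) ∩ Q = {1,3,8,9,12}
((Q ∪ (Q ∖ R)) ∩ Q) ∩ R = {1,3}
(R ∩ Q) ∪ (((Q ∪ (Q ∖ R)) ∩ Q) ∩ R) = {1,3}
P^c = {2,5,7,8,10,13,14}
P^c ∪ R = {1,2,3,4,5,7,8,10,13,14}
(P^c ∪ R)^c = {6,9,11,12}
Q ∩ (P^c ∪ R)^c = {9,12}
R ∖ (Q ∩ (P^c ∪ R)^c) = {1,3,4,5,10,14}
4 ∈ R ∖ (Q ∩ (P^c ∪ R)^c) but 4 ∉ (R ∩ Q) ∪ (((Q ∪ (Q ∖ R)) ∩ Q) ∩ R), so they differ.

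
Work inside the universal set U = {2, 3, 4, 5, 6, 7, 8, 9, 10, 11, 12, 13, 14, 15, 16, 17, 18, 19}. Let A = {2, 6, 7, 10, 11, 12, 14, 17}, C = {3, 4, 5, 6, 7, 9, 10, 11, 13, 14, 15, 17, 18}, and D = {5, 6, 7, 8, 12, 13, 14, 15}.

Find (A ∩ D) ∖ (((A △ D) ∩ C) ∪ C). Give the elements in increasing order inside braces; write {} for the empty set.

{12}

A ∩ D = {6, 7, 12, 14}
A △ D = {2, 5, 8, 10, 11, 13, 15, 17}
(A △ D) ∩ C = {5, 10, 11, 13, 15, 17}
((A △ D) ∩ C) ∪ C = {3, 4, 5, 6, 7, 9, 10, 11, 13, 14, 15, 17, 18}
(A ∩ D) ∖ (((A △ D) ∩ C) ∪ C) = {12}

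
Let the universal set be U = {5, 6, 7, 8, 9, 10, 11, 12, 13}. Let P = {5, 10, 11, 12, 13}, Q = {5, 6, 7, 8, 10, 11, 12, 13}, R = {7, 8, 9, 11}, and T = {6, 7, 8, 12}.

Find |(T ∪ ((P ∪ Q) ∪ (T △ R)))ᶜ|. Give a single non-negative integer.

P ∪ Q = {5, 6, 7, 8, 10, 11, 12, 13}
T △ R = {6, 9, 11, 12}
(P ∪ Q) ∪ (T △ R) = {5, 6, 7, 8, 9, 10, 11, 12, 13}
T ∪ ((P ∪ Q) ∪ (T △ R)) = {5, 6, 7, 8, 9, 10, 11, 12, 13}
(T ∪ ((P ∪ Q) ∪ (T △ R)))ᶜ = {}
|(T ∪ ((P ∪ Q) ∪ (T △ R)))ᶜ| = 0

0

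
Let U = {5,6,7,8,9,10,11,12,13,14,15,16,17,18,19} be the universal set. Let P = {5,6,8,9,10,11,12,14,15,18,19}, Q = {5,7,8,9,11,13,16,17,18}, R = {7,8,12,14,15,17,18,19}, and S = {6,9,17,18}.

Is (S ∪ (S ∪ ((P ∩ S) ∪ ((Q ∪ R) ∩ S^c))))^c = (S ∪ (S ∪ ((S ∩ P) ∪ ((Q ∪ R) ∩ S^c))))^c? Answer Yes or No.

Yes

P ∩ S = {6,9,18}
Q ∪ R = {5,7,8,9,11,12,13,14,15,16,17,18,19}
S^c = {5,7,8,10,11,12,13,14,15,16,19}
(Q ∪ R) ∩ S^c = {5,7,8,11,12,13,14,15,16,19}
(P ∩ S) ∪ ((Q ∪ R) ∩ S^c) = {5,6,7,8,9,11,12,13,14,15,16,18,19}
S ∪ ((P ∩ S) ∪ ((Q ∪ R) ∩ S^c)) = {5,6,7,8,9,11,12,13,14,15,16,17,18,19}
S ∪ (S ∪ ((P ∩ S) ∪ ((Q ∪ R) ∩ S^c))) = {5,6,7,8,9,11,12,13,14,15,16,17,18,19}
(S ∪ (S ∪ ((P ∩ S) ∪ ((Q ∪ R) ∩ S^c))))^c = {10}
S ∩ P = {6,9,18}
(S ∩ P) ∪ ((Q ∪ R) ∩ S^c) = {5,6,7,8,9,11,12,13,14,15,16,18,19}
S ∪ ((S ∩ P) ∪ ((Q ∪ R) ∩ S^c)) = {5,6,7,8,9,11,12,13,14,15,16,17,18,19}
S ∪ (S ∪ ((S ∩ P) ∪ ((Q ∪ R) ∩ S^c))) = {5,6,7,8,9,11,12,13,14,15,16,17,18,19}
(S ∪ (S ∪ ((S ∩ P) ∪ ((Q ∪ R) ∩ S^c))))^c = {10}
Both equal {10}, so (S ∪ (S ∪ ((P ∩ S) ∪ ((Q ∪ R) ∩ S^c))))^c = (S ∪ (S ∪ ((S ∩ P) ∪ ((Q ∪ R) ∩ S^c))))^c.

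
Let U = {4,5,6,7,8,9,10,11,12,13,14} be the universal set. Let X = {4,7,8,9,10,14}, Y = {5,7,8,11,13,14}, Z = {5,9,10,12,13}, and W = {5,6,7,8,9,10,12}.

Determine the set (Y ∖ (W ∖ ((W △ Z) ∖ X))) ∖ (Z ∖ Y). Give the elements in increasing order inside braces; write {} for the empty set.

W △ Z = {6,7,8,13}
(W △ Z) ∖ X = {6,13}
W ∖ ((W △ Z) ∖ X) = {5,7,8,9,10,12}
Y ∖ (W ∖ ((W △ Z) ∖ X)) = {11,13,14}
Z ∖ Y = {9,10,12}
(Y ∖ (W ∖ ((W △ Z) ∖ X))) ∖ (Z ∖ Y) = {11,13,14}

{11,13,14}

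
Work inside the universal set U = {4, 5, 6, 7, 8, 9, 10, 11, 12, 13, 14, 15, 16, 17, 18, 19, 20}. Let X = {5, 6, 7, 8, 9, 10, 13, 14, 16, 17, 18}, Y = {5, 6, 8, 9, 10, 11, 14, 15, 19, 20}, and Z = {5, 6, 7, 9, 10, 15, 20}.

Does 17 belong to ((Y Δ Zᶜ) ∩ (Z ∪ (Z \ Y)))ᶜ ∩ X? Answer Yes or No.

Yes

17 ∉ Z, so 17 ∈ Zᶜ
17 ∉ Y and 17 ∈ Zᶜ, so 17 ∈ Y Δ Zᶜ
17 ∉ Z and 17 ∉ Y, so 17 ∉ Z \ Y
17 ∉ Z and 17 ∉ (Z \ Y), so 17 ∉ Z ∪ (Z \ Y)
17 ∈ (Y Δ Zᶜ) and 17 ∉ (Z ∪ (Z \ Y)), so 17 ∉ (Y Δ Zᶜ) ∩ (Z ∪ (Z \ Y))
17 ∈ ((Y Δ Zᶜ) ∩ (Z ∪ (Z \ Y)))ᶜ since 17 ∉ ((Y Δ Zᶜ) ∩ (Z ∪ (Z \ Y)))
17 ∈ ((Y Δ Zᶜ) ∩ (Z ∪ (Z \ Y)))ᶜ and 17 ∈ X, so 17 ∈ ((Y Δ Zᶜ) ∩ (Z ∪ (Z \ Y)))ᶜ ∩ X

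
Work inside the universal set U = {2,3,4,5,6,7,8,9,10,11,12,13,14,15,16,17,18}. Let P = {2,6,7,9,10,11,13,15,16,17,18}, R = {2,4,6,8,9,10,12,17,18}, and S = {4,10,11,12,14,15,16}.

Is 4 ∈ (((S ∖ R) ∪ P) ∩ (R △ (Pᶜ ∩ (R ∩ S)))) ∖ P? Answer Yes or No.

4 ∈ S and 4 ∈ R, so 4 ∉ S ∖ R
4 ∉ (S ∖ R) and 4 ∉ P, so 4 ∉ (S ∖ R) ∪ P
4 ∉ P, so 4 ∈ Pᶜ
4 ∈ R and 4 ∈ S, so 4 ∈ R ∩ S
4 ∈ Pᶜ and 4 ∈ (R ∩ S), so 4 ∈ Pᶜ ∩ (R ∩ S)
4 ∈ R and 4 ∈ (Pᶜ ∩ (R ∩ S)), so 4 ∉ R △ (Pᶜ ∩ (R ∩ S))
4 ∉ ((S ∖ R) ∪ P) and 4 ∉ (R △ (Pᶜ ∩ (R ∩ S))), so 4 ∉ ((S ∖ R) ∪ P) ∩ (R △ (Pᶜ ∩ (R ∩ S)))
4 ∉ (((S ∖ R) ∪ P) ∩ (R △ (Pᶜ ∩ (R ∩ S)))) and 4 ∉ P, so 4 ∉ (((S ∖ R) ∪ P) ∩ (R △ (Pᶜ ∩ (R ∩ S)))) ∖ P

No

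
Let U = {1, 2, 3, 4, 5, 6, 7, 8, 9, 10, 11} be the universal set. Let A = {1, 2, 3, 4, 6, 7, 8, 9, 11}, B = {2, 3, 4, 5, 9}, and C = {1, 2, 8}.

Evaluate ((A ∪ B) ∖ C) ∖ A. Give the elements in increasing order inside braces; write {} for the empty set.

A ∪ B = {1, 2, 3, 4, 5, 6, 7, 8, 9, 11}
(A ∪ B) ∖ C = {3, 4, 5, 6, 7, 9, 11}
((A ∪ B) ∖ C) ∖ A = {5}

{5}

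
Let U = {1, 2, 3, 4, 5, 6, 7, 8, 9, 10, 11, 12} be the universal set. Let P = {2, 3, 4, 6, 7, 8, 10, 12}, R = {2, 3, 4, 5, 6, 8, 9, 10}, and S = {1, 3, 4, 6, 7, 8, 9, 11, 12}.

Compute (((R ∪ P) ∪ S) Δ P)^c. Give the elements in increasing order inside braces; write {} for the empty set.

{2, 3, 4, 6, 7, 8, 10, 12}

R ∪ P = {2, 3, 4, 5, 6, 7, 8, 9, 10, 12}
(R ∪ P) ∪ S = {1, 2, 3, 4, 5, 6, 7, 8, 9, 10, 11, 12}
((R ∪ P) ∪ S) Δ P = {1, 5, 9, 11}
(((R ∪ P) ∪ S) Δ P)^c = {2, 3, 4, 6, 7, 8, 10, 12}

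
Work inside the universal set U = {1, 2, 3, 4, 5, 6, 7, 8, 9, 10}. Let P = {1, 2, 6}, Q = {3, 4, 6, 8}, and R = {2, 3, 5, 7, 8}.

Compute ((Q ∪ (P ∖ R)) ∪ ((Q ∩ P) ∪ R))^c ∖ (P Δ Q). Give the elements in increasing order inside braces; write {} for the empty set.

P ∖ R = {1, 6}
Q ∪ (P ∖ R) = {1, 3, 4, 6, 8}
Q ∩ P = {6}
(Q ∩ P) ∪ R = {2, 3, 5, 6, 7, 8}
(Q ∪ (P ∖ R)) ∪ ((Q ∩ P) ∪ R) = {1, 2, 3, 4, 5, 6, 7, 8}
((Q ∪ (P ∖ R)) ∪ ((Q ∩ P) ∪ R))^c = {9, 10}
P Δ Q = {1, 2, 3, 4, 8}
((Q ∪ (P ∖ R)) ∪ ((Q ∩ P) ∪ R))^c ∖ (P Δ Q) = {9, 10}

{9, 10}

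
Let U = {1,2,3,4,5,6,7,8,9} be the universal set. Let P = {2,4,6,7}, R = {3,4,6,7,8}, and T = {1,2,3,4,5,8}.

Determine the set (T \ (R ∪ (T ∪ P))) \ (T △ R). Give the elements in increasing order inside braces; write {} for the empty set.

{}

T ∪ P = {1,2,3,4,5,6,7,8}
R ∪ (T ∪ P) = {1,2,3,4,5,6,7,8}
T \ (R ∪ (T ∪ P)) = {}
T △ R = {1,2,5,6,7}
(T \ (R ∪ (T ∪ P))) \ (T △ R) = {}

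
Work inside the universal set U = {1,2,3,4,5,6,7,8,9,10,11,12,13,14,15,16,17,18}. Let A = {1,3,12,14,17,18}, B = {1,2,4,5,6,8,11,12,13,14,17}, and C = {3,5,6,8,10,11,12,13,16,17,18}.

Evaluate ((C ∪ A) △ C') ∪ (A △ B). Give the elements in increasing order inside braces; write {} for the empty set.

C ∪ A = {1,3,5,6,8,10,11,12,13,14,16,17,18}
C' = {1,2,4,7,9,14,15}
(C ∪ A) △ C' = {2,3,4,5,6,7,8,9,10,11,12,13,15,16,17,18}
A △ B = {2,3,4,5,6,8,11,13,18}
((C ∪ A) △ C') ∪ (A △ B) = {2,3,4,5,6,7,8,9,10,11,12,13,15,16,17,18}

{2,3,4,5,6,7,8,9,10,11,12,13,15,16,17,18}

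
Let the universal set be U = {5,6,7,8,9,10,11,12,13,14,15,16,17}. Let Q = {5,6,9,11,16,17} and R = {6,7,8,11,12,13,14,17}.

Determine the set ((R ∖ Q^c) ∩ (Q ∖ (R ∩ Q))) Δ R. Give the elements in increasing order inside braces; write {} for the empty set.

Q^c = {7,8,10,12,13,14,15}
R ∖ Q^c = {6,11,17}
R ∩ Q = {6,11,17}
Q ∖ (R ∩ Q) = {5,9,16}
(R ∖ Q^c) ∩ (Q ∖ (R ∩ Q)) = {}
((R ∖ Q^c) ∩ (Q ∖ (R ∩ Q))) Δ R = {6,7,8,11,12,13,14,17}

{6,7,8,11,12,13,14,17}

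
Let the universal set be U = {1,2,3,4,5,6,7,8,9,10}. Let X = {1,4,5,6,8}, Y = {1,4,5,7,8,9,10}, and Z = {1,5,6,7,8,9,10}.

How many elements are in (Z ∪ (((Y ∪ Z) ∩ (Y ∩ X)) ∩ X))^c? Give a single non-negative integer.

Y ∪ Z = {1,4,5,6,7,8,9,10}
Y ∩ X = {1,4,5,8}
(Y ∪ Z) ∩ (Y ∩ X) = {1,4,5,8}
((Y ∪ Z) ∩ (Y ∩ X)) ∩ X = {1,4,5,8}
Z ∪ (((Y ∪ Z) ∩ (Y ∩ X)) ∩ X) = {1,4,5,6,7,8,9,10}
(Z ∪ (((Y ∪ Z) ∩ (Y ∩ X)) ∩ X))^c = {2,3}
|(Z ∪ (((Y ∪ Z) ∩ (Y ∩ X)) ∩ X))^c| = 2

2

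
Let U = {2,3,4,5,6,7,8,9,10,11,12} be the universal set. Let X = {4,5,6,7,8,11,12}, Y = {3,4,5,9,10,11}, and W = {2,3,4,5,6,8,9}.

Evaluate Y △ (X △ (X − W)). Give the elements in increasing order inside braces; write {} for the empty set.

X − W = {7,11,12}
X △ (X − W) = {4,5,6,8}
Y △ (X △ (X − W)) = {3,6,8,9,10,11}

{3,6,8,9,10,11}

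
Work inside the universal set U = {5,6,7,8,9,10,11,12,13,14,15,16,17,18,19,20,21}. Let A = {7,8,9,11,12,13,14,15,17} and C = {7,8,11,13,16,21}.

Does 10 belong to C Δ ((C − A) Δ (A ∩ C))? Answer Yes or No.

10 ∉ C and 10 ∉ A, so 10 ∉ C − A
10 ∉ A and 10 ∉ C, so 10 ∉ A ∩ C
10 ∉ (C − A) and 10 ∉ (A ∩ C), so 10 ∉ (C − A) Δ (A ∩ C)
10 ∉ C and 10 ∉ ((C − A) Δ (A ∩ C)), so 10 ∉ C Δ ((C − A) Δ (A ∩ C))

No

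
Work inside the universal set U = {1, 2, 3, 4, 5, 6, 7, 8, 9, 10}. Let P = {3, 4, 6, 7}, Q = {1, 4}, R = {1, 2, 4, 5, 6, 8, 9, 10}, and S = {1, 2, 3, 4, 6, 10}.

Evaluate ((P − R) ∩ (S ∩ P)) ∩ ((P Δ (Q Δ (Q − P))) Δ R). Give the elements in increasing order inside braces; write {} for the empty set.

P − R = {3, 7}
S ∩ P = {3, 4, 6}
(P − R) ∩ (S ∩ P) = {3}
Q − P = {1}
Q Δ (Q − P) = {4}
P Δ (Q Δ (Q − P)) = {3, 6, 7}
(P Δ (Q Δ (Q − P))) Δ R = {1, 2, 3, 4, 5, 7, 8, 9, 10}
((P − R) ∩ (S ∩ P)) ∩ ((P Δ (Q Δ (Q − P))) Δ R) = {3}

{3}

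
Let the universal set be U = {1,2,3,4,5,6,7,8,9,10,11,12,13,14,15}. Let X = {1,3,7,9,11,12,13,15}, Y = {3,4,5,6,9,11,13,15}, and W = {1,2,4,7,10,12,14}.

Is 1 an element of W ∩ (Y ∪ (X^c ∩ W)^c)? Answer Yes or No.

Yes

1 ∈ X, so 1 ∉ X^c
1 ∉ X^c and 1 ∈ W, so 1 ∉ X^c ∩ W
1 ∈ (X^c ∩ W)^c since 1 ∉ (X^c ∩ W)
1 ∉ Y and 1 ∈ (X^c ∩ W)^c, so 1 ∈ Y ∪ (X^c ∩ W)^c
1 ∈ W and 1 ∈ (Y ∪ (X^c ∩ W)^c), so 1 ∈ W ∩ (Y ∪ (X^c ∩ W)^c)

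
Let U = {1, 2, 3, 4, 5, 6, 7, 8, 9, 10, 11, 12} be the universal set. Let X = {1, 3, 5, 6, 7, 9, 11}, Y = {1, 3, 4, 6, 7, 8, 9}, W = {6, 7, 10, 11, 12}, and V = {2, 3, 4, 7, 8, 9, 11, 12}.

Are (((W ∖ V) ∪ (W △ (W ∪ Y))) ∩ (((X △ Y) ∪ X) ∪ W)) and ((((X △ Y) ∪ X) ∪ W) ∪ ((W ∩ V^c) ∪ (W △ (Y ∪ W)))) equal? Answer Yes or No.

W ∖ V = {6, 10}
W ∪ Y = {1, 3, 4, 6, 7, 8, 9, 10, 11, 12}
W △ (W ∪ Y) = {1, 3, 4, 8, 9}
(W ∖ V) ∪ (W △ (W ∪ Y)) = {1, 3, 4, 6, 8, 9, 10}
X △ Y = {4, 5, 8, 11}
(X △ Y) ∪ X = {1, 3, 4, 5, 6, 7, 8, 9, 11}
((X △ Y) ∪ X) ∪ W = {1, 3, 4, 5, 6, 7, 8, 9, 10, 11, 12}
((W ∖ V) ∪ (W △ (W ∪ Y))) ∩ (((X △ Y) ∪ X) ∪ W) = {1, 3, 4, 6, 8, 9, 10}
V^c = {1, 5, 6, 10}
W ∩ V^c = {6, 10}
Y ∪ W = {1, 3, 4, 6, 7, 8, 9, 10, 11, 12}
W △ (Y ∪ W) = {1, 3, 4, 8, 9}
(W ∩ V^c) ∪ (W △ (Y ∪ W)) = {1, 3, 4, 6, 8, 9, 10}
(((X △ Y) ∪ X) ∪ W) ∪ ((W ∩ V^c) ∪ (W △ (Y ∪ W))) = {1, 3, 4, 5, 6, 7, 8, 9, 10, 11, 12}
5 ∈ (((X △ Y) ∪ X) ∪ W) ∪ ((W ∩ V^c) ∪ (W △ (Y ∪ W))) but 5 ∉ ((W ∖ V) ∪ (W △ (W ∪ Y))) ∩ (((X △ Y) ∪ X) ∪ W), so they differ.

No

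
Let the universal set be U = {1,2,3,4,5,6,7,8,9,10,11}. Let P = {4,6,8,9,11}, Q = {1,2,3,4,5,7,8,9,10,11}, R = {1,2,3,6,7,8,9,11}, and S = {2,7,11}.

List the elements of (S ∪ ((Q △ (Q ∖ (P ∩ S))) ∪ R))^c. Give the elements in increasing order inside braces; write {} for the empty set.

{4,5,10}

P ∩ S = {11}
Q ∖ (P ∩ S) = {1,2,3,4,5,7,8,9,10}
Q △ (Q ∖ (P ∩ S)) = {11}
(Q △ (Q ∖ (P ∩ S))) ∪ R = {1,2,3,6,7,8,9,11}
S ∪ ((Q △ (Q ∖ (P ∩ S))) ∪ R) = {1,2,3,6,7,8,9,11}
(S ∪ ((Q △ (Q ∖ (P ∩ S))) ∪ R))^c = {4,5,10}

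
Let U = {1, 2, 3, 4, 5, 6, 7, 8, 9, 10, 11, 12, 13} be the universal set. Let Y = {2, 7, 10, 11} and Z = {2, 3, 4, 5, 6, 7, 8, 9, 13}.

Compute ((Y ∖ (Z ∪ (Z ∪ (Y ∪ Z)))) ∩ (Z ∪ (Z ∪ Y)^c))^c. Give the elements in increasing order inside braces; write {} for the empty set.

Y ∪ Z = {2, 3, 4, 5, 6, 7, 8, 9, 10, 11, 13}
Z ∪ (Y ∪ Z) = {2, 3, 4, 5, 6, 7, 8, 9, 10, 11, 13}
Z ∪ (Z ∪ (Y ∪ Z)) = {2, 3, 4, 5, 6, 7, 8, 9, 10, 11, 13}
Y ∖ (Z ∪ (Z ∪ (Y ∪ Z))) = {}
Z ∪ Y = {2, 3, 4, 5, 6, 7, 8, 9, 10, 11, 13}
(Z ∪ Y)^c = {1, 12}
Z ∪ (Z ∪ Y)^c = {1, 2, 3, 4, 5, 6, 7, 8, 9, 12, 13}
(Y ∖ (Z ∪ (Z ∪ (Y ∪ Z)))) ∩ (Z ∪ (Z ∪ Y)^c) = {}
((Y ∖ (Z ∪ (Z ∪ (Y ∪ Z)))) ∩ (Z ∪ (Z ∪ Y)^c))^c = {1, 2, 3, 4, 5, 6, 7, 8, 9, 10, 11, 12, 13}

{1, 2, 3, 4, 5, 6, 7, 8, 9, 10, 11, 12, 13}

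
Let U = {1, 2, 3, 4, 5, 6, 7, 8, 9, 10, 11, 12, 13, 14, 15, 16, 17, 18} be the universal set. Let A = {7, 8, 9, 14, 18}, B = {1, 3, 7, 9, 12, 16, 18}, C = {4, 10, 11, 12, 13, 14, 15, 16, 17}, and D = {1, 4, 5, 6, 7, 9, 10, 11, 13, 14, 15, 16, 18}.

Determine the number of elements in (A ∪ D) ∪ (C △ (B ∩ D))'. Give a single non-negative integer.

A ∪ D = {1, 4, 5, 6, 7, 8, 9, 10, 11, 13, 14, 15, 16, 18}
B ∩ D = {1, 7, 9, 16, 18}
C △ (B ∩ D) = {1, 4, 7, 9, 10, 11, 12, 13, 14, 15, 17, 18}
(C △ (B ∩ D))' = {2, 3, 5, 6, 8, 16}
(A ∪ D) ∪ (C △ (B ∩ D))' = {1, 2, 3, 4, 5, 6, 7, 8, 9, 10, 11, 13, 14, 15, 16, 18}
|(A ∪ D) ∪ (C △ (B ∩ D))'| = 16

16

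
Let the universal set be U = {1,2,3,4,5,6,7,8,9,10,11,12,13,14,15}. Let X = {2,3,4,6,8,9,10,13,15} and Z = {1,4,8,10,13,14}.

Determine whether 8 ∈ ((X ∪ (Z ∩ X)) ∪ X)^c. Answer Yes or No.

No

8 ∈ Z and 8 ∈ X, so 8 ∈ Z ∩ X
8 ∈ X and 8 ∈ (Z ∩ X), so 8 ∈ X ∪ (Z ∩ X)
8 ∈ (X ∪ (Z ∩ X)) and 8 ∈ X, so 8 ∈ (X ∪ (Z ∩ X)) ∪ X
8 ∉ ((X ∪ (Z ∩ X)) ∪ X)^c since 8 ∈ ((X ∪ (Z ∩ X)) ∪ X)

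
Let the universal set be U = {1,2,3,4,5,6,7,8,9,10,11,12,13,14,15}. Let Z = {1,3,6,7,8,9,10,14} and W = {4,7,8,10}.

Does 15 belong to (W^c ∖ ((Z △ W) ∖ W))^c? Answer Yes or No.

No

15 ∉ W, so 15 ∈ W^c
15 ∉ Z and 15 ∉ W, so 15 ∉ Z △ W
15 ∉ (Z △ W) and 15 ∉ W, so 15 ∉ (Z △ W) ∖ W
15 ∈ W^c and 15 ∉ ((Z △ W) ∖ W), so 15 ∈ W^c ∖ ((Z △ W) ∖ W)
15 ∉ (W^c ∖ ((Z △ W) ∖ W))^c since 15 ∈ (W^c ∖ ((Z △ W) ∖ W))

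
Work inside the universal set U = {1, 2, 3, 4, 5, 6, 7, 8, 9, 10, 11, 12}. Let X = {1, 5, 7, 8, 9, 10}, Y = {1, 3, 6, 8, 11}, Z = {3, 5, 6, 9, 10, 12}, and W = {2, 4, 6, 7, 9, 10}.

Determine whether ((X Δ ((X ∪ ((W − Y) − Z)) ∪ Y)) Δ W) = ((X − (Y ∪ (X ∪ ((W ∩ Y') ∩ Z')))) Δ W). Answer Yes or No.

W − Y = {2, 4, 7, 9, 10}
(W − Y) − Z = {2, 4, 7}
X ∪ ((W − Y) − Z) = {1, 2, 4, 5, 7, 8, 9, 10}
(X ∪ ((W − Y) − Z)) ∪ Y = {1, 2, 3, 4, 5, 6, 7, 8, 9, 10, 11}
X Δ ((X ∪ ((W − Y) − Z)) ∪ Y) = {2, 3, 4, 6, 11}
(X Δ ((X ∪ ((W − Y) − Z)) ∪ Y)) Δ W = {3, 7, 9, 10, 11}
Y' = {2, 4, 5, 7, 9, 10, 12}
W ∩ Y' = {2, 4, 7, 9, 10}
Z' = {1, 2, 4, 7, 8, 11}
(W ∩ Y') ∩ Z' = {2, 4, 7}
X ∪ ((W ∩ Y') ∩ Z') = {1, 2, 4, 5, 7, 8, 9, 10}
Y ∪ (X ∪ ((W ∩ Y') ∩ Z')) = {1, 2, 3, 4, 5, 6, 7, 8, 9, 10, 11}
X − (Y ∪ (X ∪ ((W ∩ Y') ∩ Z'))) = {}
(X − (Y ∪ (X ∪ ((W ∩ Y') ∩ Z')))) Δ W = {2, 4, 6, 7, 9, 10}
2 ∈ (X − (Y ∪ (X ∪ ((W ∩ Y') ∩ Z')))) Δ W but 2 ∉ (X Δ ((X ∪ ((W − Y) − Z)) ∪ Y)) Δ W, so they differ.

No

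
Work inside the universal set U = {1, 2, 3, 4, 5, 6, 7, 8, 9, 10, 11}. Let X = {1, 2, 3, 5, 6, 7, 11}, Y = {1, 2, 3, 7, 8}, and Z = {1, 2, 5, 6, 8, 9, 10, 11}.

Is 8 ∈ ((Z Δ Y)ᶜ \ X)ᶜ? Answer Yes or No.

No

8 ∈ Z and 8 ∈ Y, so 8 ∉ Z Δ Y
8 ∈ (Z Δ Y)ᶜ since 8 ∉ (Z Δ Y)
8 ∈ (Z Δ Y)ᶜ and 8 ∉ X, so 8 ∈ (Z Δ Y)ᶜ \ X
8 ∉ ((Z Δ Y)ᶜ \ X)ᶜ since 8 ∈ ((Z Δ Y)ᶜ \ X)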